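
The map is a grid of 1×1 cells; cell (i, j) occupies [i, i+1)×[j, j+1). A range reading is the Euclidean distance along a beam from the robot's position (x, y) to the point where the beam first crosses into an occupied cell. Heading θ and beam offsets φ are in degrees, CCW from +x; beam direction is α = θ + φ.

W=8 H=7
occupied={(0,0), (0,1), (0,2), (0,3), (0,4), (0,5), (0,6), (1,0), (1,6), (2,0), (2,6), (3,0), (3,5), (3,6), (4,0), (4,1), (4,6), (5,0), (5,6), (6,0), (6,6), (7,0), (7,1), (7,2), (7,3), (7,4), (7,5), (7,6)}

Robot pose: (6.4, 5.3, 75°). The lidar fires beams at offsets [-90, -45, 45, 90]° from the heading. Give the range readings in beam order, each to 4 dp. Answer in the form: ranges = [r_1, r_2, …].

ranges = [0.6212, 0.6928, 0.8083, 2.4847]

beam 1: φ=-90°, α=345°
  d=(0.9659,-0.2588)  start (6,5)  tX=0.6212 tY=1.1591  stride 1/|dx|=1.0353 1/|dy|=3.8637
    cross x-line → (7,5), t=0.6212 (wall)
  → r_1 = 0.6212
beam 2: φ=-45°, α=30°
  d=(0.8660,0.5000)  start (6,5)  tX=0.6928 tY=1.4000  stride 1/|dx|=1.1547 1/|dy|=2.0000
    cross x-line → (7,5), t=0.6928 (wall)
  → r_2 = 0.6928
beam 3: φ=45°, α=120°
  d=(-0.5000,0.8660)  start (6,5)  tX=0.8000 tY=0.8083  stride 1/|dx|=2.0000 1/|dy|=1.1547
    cross x-line → (5,5), t=0.8000
    cross y-line → (5,6), t=0.8083 (wall)
  → r_3 = 0.8083
beam 4: φ=90°, α=165°
  d=(-0.9659,0.2588)  start (6,5)  tX=0.4141 tY=2.7046  stride 1/|dx|=1.0353 1/|dy|=3.8637
    cross x-line → (5,5), t=0.4141
    cross x-line → (4,5), t=1.4494
    cross x-line → (3,5), t=2.4847 (wall)
  → r_4 = 2.4847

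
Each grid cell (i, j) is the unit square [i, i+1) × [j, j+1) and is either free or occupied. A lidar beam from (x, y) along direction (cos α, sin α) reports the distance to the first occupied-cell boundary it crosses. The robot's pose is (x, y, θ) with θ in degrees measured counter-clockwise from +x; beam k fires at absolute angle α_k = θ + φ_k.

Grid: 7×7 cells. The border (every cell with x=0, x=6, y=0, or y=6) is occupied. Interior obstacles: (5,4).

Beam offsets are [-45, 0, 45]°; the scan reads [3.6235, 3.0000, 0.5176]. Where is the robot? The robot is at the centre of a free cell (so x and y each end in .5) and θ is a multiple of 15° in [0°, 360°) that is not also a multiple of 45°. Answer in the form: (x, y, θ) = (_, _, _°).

(x, y, θ) = (4.5, 4.5, 300°)

Candidates: 24 free-cell centres × 16 headings = 384 poses. Raycast each; keep the one whose scan matches to 4 dp.
  (2.5, 1.5, 255°): beam 1 = 1.0000 ≠ 3.6235 ✗
  (1.5, 4.5, 75°): beam 1 = 3.0000 ≠ 3.6235 ✗
  (5.5, 1.5, 120°): beam 1 = 1.9319 ≠ 3.6235 ✗
  (4.5, 2.5, 345°): beam 1 = 1.7321 ≠ 3.6235 ✗
  (2.5, 2.5, 75°): beam 1 = 3.0000 ≠ 3.6235 ✗
  …
  (4.5, 4.5, 300°): r_1=3.6235, r_2=3.0000, r_3=0.5176 — all match ✓
No second candidate reproduces the full scan.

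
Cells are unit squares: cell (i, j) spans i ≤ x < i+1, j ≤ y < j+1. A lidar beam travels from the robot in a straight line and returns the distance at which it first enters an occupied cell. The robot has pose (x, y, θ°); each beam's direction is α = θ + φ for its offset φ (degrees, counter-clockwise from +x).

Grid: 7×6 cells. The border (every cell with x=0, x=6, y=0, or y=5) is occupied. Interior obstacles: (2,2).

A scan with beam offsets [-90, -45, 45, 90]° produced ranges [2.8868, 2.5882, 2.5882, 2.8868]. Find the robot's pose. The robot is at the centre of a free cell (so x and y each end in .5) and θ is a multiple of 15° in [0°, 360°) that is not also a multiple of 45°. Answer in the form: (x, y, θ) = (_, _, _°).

(x, y, θ) = (3.5, 3.5, 240°)

The pose lattice has 19·16 = 304 candidates. Test each by forward raycasting.
  (5.5, 3.5, 255°): beam 1 = 4.6587 ≠ 2.8868 ✗
  (1.5, 3.5, 210°): beam 1 = 1.0000 ≠ 2.8868 ✗
  (3.5, 4.5, 300°): beam 2 = 1.9319 ≠ 2.5882 ✗
  (4.5, 2.5, 15°): beam 1 = 1.5529 ≠ 2.8868 ✗
  …
  (3.5, 3.5, 240°): r_1=2.8868, r_2=2.5882, r_3=2.5882, r_4=2.8868 — all match ✓
No second candidate reproduces the full scan.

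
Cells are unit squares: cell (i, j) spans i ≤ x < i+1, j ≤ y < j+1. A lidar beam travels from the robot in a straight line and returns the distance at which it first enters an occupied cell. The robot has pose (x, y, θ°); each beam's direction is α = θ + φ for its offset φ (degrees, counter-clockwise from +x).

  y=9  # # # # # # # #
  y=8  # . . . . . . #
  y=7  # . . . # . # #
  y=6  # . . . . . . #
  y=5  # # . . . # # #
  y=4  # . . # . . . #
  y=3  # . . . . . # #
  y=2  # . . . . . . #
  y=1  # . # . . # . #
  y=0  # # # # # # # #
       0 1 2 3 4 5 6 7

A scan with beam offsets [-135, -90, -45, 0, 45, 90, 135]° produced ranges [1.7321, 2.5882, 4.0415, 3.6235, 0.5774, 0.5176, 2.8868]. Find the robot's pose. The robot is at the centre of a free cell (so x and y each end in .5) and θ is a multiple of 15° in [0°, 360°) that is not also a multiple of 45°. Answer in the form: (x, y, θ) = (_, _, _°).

(x, y, θ) = (3.5, 3.5, 15°)

The pose lattice has 39·16 = 624 candidates. Test each by forward raycasting.
  (4.5, 1.5, 255°): beam 1 = 2.8868 ≠ 1.7321 ✗
  (1.5, 1.5, 75°): beam 1 = 0.5774 ≠ 1.7321 ✗
  (2.5, 8.5, 75°): beam 1 = 8.6603 ≠ 1.7321 ✗
  (1.5, 1.5, 105°): beam 1 = 0.5774 ≠ 1.7321 ✗
  …
  (3.5, 3.5, 15°): r_1=1.7321, r_2=2.5882, r_3=4.0415, r_4=3.6235, r_5=0.5774, r_6=0.5176, r_7=2.8868 — all match ✓
Unique over the lattice → pose = (3.5, 3.5, 15°).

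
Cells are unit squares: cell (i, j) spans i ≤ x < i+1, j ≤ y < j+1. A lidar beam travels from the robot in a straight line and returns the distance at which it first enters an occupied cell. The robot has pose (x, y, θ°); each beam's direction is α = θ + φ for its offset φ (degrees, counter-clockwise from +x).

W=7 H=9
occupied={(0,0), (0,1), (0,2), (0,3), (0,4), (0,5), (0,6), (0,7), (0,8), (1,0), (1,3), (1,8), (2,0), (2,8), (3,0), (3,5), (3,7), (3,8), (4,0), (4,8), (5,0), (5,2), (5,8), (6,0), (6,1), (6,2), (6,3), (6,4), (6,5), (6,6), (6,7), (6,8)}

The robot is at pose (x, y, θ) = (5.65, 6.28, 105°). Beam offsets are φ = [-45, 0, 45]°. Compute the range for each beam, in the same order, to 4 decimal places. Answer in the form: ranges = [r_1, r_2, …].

beam 1: φ=-45°, α=60°
  d=(0.5000,0.8660)  start (5,6)  tX=0.7000 tY=0.8314  stride 1/|dx|=2.0000 1/|dy|=1.1547
    cross x-line → (6,6), t=0.7000 (wall)
  → r_1 = 0.7000
beam 2: φ=0°, α=105°
  d=(-0.2588,0.9659)  start (5,6)  tX=2.5114 tY=0.7454  stride 1/|dx|=3.8637 1/|dy|=1.0353
    cross y-line → (5,7), t=0.7454
    cross y-line → (5,8), t=1.7807 (wall)
  → r_2 = 1.7807
beam 3: φ=45°, α=150°
  d=(-0.8660,0.5000)  start (5,6)  tX=0.7506 tY=1.4400  stride 1/|dx|=1.1547 1/|dy|=2.0000
    cross x-line → (4,6), t=0.7506
    cross y-line → (4,7), t=1.4400
    cross x-line → (3,7), t=1.9053 (wall)
  → r_3 = 1.9053

ranges = [0.7000, 1.7807, 1.9053]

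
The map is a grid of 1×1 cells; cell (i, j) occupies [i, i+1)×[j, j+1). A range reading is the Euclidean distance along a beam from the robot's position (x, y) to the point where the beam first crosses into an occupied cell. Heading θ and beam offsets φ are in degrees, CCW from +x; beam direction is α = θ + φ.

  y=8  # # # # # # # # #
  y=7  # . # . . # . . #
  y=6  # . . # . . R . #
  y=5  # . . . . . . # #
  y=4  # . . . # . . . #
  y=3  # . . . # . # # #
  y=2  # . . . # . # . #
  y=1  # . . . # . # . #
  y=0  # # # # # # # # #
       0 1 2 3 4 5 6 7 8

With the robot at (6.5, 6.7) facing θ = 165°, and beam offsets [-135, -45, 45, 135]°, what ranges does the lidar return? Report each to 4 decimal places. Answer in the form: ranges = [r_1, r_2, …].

ranges = [1.7321, 1.0000, 6.3509, 1.0000]

beam 1: φ=-135°, α=30°
  dir = (cos 30°, sin 30°) = (0.8660, 0.5000); from cell (6,6)
  next x-line at t=0.5774, next y-line at t=0.6000; Δt_x=1.1547, Δt_y=2.0000
    x: enter (7,6) at t=0.5774
    y: enter (7,7) at t=0.6000
    x: enter (8,7) at t=1.7321 ← occupied
  → r_1 = 1.7321
beam 2: φ=-45°, α=120°
  dir = (cos 120°, sin 120°) = (-0.5000, 0.8660); from cell (6,6)
  next x-line at t=1.0000, next y-line at t=0.3464; Δt_x=2.0000, Δt_y=1.1547
    y: enter (6,7) at t=0.3464
    x: enter (5,7) at t=1.0000 ← occupied
  → r_2 = 1.0000
beam 3: φ=45°, α=210°
  dir = (cos 210°, sin 210°) = (-0.8660, -0.5000); from cell (6,6)
  next x-line at t=0.5774, next y-line at t=1.4000; Δt_x=1.1547, Δt_y=2.0000
    x: enter (5,6) at t=0.5774
    y: enter (5,5) at t=1.4000
    x: enter (4,5) at t=1.7321
    x: enter (3,5) at t=2.8868
    y: enter (3,4) at t=3.4000
    x: enter (2,4) at t=4.0415
    x: enter (1,4) at t=5.1962
    y: enter (1,3) at t=5.4000
    x: enter (0,3) at t=6.3509 ← occupied
  → r_3 = 6.3509
beam 4: φ=135°, α=300°
  dir = (cos 300°, sin 300°) = (0.5000, -0.8660); from cell (6,6)
  next x-line at t=1.0000, next y-line at t=0.8083; Δt_x=2.0000, Δt_y=1.1547
    y: enter (6,5) at t=0.8083
    x: enter (7,5) at t=1.0000 ← occupied
  → r_4 = 1.0000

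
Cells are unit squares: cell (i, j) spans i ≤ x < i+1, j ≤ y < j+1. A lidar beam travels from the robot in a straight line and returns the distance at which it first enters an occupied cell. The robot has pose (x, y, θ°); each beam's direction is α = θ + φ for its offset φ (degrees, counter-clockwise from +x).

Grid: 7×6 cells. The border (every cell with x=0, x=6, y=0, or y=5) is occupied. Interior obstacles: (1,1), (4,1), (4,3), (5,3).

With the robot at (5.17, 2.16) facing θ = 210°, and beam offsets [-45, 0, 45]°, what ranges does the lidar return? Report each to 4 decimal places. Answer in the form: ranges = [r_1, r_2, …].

beam 1: φ=-45°, α=165°
  dir = (cos 165°, sin 165°) = (-0.9659, 0.2588); from cell (5,2)
  next x-line at t=0.1760, next y-line at t=3.2455; Δt_x=1.0353, Δt_y=3.8637
    x: enter (4,2) at t=0.1760
    x: enter (3,2) at t=1.2113
    x: enter (2,2) at t=2.2465
    y: enter (2,3) at t=3.2455
    x: enter (1,3) at t=3.2818
    x: enter (0,3) at t=4.3171 ← occupied
  → r_1 = 4.3171
beam 2: φ=0°, α=210°
  dir = (cos 210°, sin 210°) = (-0.8660, -0.5000); from cell (5,2)
  next x-line at t=0.1963, next y-line at t=0.3200; Δt_x=1.1547, Δt_y=2.0000
    x: enter (4,2) at t=0.1963
    y: enter (4,1) at t=0.3200 ← occupied
  → r_2 = 0.3200
beam 3: φ=45°, α=255°
  dir = (cos 255°, sin 255°) = (-0.2588, -0.9659); from cell (5,2)
  next x-line at t=0.6568, next y-line at t=0.1656; Δt_x=3.8637, Δt_y=1.0353
    y: enter (5,1) at t=0.1656
    x: enter (4,1) at t=0.6568 ← occupied
  → r_3 = 0.6568

ranges = [4.3171, 0.3200, 0.6568]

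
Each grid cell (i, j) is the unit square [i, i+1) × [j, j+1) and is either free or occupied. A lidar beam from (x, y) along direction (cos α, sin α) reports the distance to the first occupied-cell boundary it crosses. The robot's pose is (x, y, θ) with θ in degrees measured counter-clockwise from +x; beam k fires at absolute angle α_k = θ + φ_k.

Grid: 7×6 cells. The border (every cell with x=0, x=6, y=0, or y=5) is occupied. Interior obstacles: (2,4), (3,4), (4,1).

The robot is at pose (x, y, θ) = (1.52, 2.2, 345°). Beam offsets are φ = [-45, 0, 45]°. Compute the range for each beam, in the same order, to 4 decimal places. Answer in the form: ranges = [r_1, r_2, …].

ranges = [1.3856, 2.5675, 5.1731]

beam 1: φ=-45°, α=300°
  cosα=0.5000 sinα=-0.8660 | (1,2) | tMaxX 0.9600 tMaxY 0.2309 | tΔX 2.0000 tΔY 1.1547
    t=0.2309 [y] (1,1)
    t=0.9600 [x] (2,1)
    t=1.3856 [y] (2,0) — stop
  → r_1 = 1.3856
beam 2: φ=0°, α=345°
  cosα=0.9659 sinα=-0.2588 | (1,2) | tMaxX 0.4969 tMaxY 0.7727 | tΔX 1.0353 tΔY 3.8637
    t=0.4969 [x] (2,2)
    t=0.7727 [y] (2,1)
    t=1.5322 [x] (3,1)
    t=2.5675 [x] (4,1) — stop
  → r_2 = 2.5675
beam 3: φ=45°, α=30°
  cosα=0.8660 sinα=0.5000 | (1,2) | tMaxX 0.5543 tMaxY 1.6000 | tΔX 1.1547 tΔY 2.0000
    t=0.5543 [x] (2,2)
    t=1.6000 [y] (2,3)
    t=1.7090 [x] (3,3)
    t=2.8637 [x] (4,3)
    t=3.6000 [y] (4,4)
    t=4.0184 [x] (5,4)
    t=5.1731 [x] (6,4) — stop
  → r_3 = 5.1731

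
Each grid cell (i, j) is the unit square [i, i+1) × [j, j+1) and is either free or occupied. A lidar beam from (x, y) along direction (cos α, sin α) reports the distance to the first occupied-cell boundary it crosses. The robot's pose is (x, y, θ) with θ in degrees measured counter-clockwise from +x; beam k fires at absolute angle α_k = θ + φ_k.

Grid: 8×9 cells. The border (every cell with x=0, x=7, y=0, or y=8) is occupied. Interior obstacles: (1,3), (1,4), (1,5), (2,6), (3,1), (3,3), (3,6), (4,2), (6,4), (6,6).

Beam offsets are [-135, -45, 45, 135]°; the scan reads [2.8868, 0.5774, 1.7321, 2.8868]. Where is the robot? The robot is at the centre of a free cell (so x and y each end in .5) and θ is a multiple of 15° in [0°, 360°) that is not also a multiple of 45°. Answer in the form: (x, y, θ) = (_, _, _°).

(x, y, θ) = (3.5, 5.5, 165°)

The pose lattice has 32·16 = 512 candidates. Test each by forward raycasting.
  (1.5, 2.5, 120°): beam 1 = 1.9319 ≠ 2.8868 ✗
  (1.5, 6.5, 210°): beam 1 = 1.5529 ≠ 2.8868 ✗
  (5.5, 6.5, 195°): beam 1 = 1.7321 ≠ 2.8868 ✗
  (5.5, 1.5, 75°): beam 1 = 0.5774 ≠ 2.8868 ✗
  …
  (3.5, 5.5, 165°): r_1=2.8868, r_2=0.5774, r_3=1.7321, r_4=2.8868 — all match ✓
No second candidate reproduces the full scan.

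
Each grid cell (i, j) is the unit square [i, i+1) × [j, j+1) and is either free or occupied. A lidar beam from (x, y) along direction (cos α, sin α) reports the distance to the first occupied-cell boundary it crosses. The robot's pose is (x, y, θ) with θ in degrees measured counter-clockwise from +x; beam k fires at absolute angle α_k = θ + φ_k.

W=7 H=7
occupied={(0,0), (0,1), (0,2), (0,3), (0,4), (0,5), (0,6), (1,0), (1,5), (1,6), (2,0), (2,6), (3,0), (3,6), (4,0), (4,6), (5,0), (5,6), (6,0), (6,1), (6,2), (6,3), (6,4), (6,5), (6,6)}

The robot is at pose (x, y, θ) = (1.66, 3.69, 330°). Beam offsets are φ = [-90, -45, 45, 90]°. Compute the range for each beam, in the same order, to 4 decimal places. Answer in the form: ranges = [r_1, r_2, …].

beam 1: φ=-90°, α=240°
  dir = (cos 240°, sin 240°) = (-0.5000, -0.8660); from cell (1,3)
  next x-line at t=1.3200, next y-line at t=0.7967; Δt_x=2.0000, Δt_y=1.1547
    y: enter (1,2) at t=0.7967
    x: enter (0,2) at t=1.3200 ← occupied
  → r_1 = 1.3200
beam 2: φ=-45°, α=285°
  dir = (cos 285°, sin 285°) = (0.2588, -0.9659); from cell (1,3)
  next x-line at t=1.3137, next y-line at t=0.7143; Δt_x=3.8637, Δt_y=1.0353
    y: enter (1,2) at t=0.7143
    x: enter (2,2) at t=1.3137
    y: enter (2,1) at t=1.7496
    y: enter (2,0) at t=2.7849 ← occupied
  → r_2 = 2.7849
beam 3: φ=45°, α=15°
  dir = (cos 15°, sin 15°) = (0.9659, 0.2588); from cell (1,3)
  next x-line at t=0.3520, next y-line at t=1.1977; Δt_x=1.0353, Δt_y=3.8637
    x: enter (2,3) at t=0.3520
    y: enter (2,4) at t=1.1977
    x: enter (3,4) at t=1.3873
    x: enter (4,4) at t=2.4225
    x: enter (5,4) at t=3.4578
    x: enter (6,4) at t=4.4931 ← occupied
  → r_3 = 4.4931
beam 4: φ=90°, α=60°
  dir = (cos 60°, sin 60°) = (0.5000, 0.8660); from cell (1,3)
  next x-line at t=0.6800, next y-line at t=0.3580; Δt_x=2.0000, Δt_y=1.1547
    y: enter (1,4) at t=0.3580
    x: enter (2,4) at t=0.6800
    y: enter (2,5) at t=1.5127
    y: enter (2,6) at t=2.6674 ← occupied
  → r_4 = 2.6674

ranges = [1.3200, 2.7849, 4.4931, 2.6674]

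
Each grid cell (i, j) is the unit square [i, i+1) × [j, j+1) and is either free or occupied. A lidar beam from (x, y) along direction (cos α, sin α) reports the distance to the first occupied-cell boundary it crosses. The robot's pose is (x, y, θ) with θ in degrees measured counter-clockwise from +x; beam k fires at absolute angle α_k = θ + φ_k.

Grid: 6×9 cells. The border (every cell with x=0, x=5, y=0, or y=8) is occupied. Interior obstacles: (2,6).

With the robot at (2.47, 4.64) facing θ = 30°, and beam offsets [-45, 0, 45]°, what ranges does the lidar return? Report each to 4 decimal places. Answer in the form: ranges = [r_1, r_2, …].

ranges = [2.6192, 2.9214, 1.4080]

beam 1: φ=-45°, α=345°
  dir = (cos 345°, sin 345°) = (0.9659, -0.2588); from cell (2,4)
  next x-line at t=0.5487, next y-line at t=2.4728; Δt_x=1.0353, Δt_y=3.8637
    x: enter (3,4) at t=0.5487
    x: enter (4,4) at t=1.5840
    y: enter (4,3) at t=2.4728
    x: enter (5,3) at t=2.6192 ← occupied
  → r_1 = 2.6192
beam 2: φ=0°, α=30°
  dir = (cos 30°, sin 30°) = (0.8660, 0.5000); from cell (2,4)
  next x-line at t=0.6120, next y-line at t=0.7200; Δt_x=1.1547, Δt_y=2.0000
    x: enter (3,4) at t=0.6120
    y: enter (3,5) at t=0.7200
    x: enter (4,5) at t=1.7667
    y: enter (4,6) at t=2.7200
    x: enter (5,6) at t=2.9214 ← occupied
  → r_2 = 2.9214
beam 3: φ=45°, α=75°
  dir = (cos 75°, sin 75°) = (0.2588, 0.9659); from cell (2,4)
  next x-line at t=2.0478, next y-line at t=0.3727; Δt_x=3.8637, Δt_y=1.0353
    y: enter (2,5) at t=0.3727
    y: enter (2,6) at t=1.4080 ← occupied
  → r_3 = 1.4080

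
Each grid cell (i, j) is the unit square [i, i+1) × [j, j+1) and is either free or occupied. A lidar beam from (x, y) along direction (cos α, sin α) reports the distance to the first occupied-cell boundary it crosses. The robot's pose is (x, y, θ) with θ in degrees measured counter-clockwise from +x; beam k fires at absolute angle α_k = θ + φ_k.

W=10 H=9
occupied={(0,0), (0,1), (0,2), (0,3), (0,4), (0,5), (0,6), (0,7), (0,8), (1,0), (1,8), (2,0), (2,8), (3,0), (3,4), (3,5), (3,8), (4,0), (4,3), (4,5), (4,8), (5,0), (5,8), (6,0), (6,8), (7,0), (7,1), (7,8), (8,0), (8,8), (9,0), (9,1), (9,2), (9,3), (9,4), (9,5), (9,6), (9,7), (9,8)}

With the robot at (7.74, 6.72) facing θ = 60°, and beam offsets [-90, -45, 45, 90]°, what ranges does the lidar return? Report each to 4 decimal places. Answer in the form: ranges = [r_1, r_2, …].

ranges = [1.4549, 1.3044, 1.3252, 2.5600]

beam 1: φ=-90°, α=330°
  d=(0.8660,-0.5000)  start (7,6)  tX=0.3002 tY=1.4400  stride 1/|dx|=1.1547 1/|dy|=2.0000
    cross x-line → (8,6), t=0.3002
    cross y-line → (8,5), t=1.4400
    cross x-line → (9,5), t=1.4549 (wall)
  → r_1 = 1.4549
beam 2: φ=-45°, α=15°
  d=(0.9659,0.2588)  start (7,6)  tX=0.2692 tY=1.0818  stride 1/|dx|=1.0353 1/|dy|=3.8637
    cross x-line → (8,6), t=0.2692
    cross y-line → (8,7), t=1.0818
    cross x-line → (9,7), t=1.3044 (wall)
  → r_2 = 1.3044
beam 3: φ=45°, α=105°
  d=(-0.2588,0.9659)  start (7,6)  tX=2.8591 tY=0.2899  stride 1/|dx|=3.8637 1/|dy|=1.0353
    cross y-line → (7,7), t=0.2899
    cross y-line → (7,8), t=1.3252 (wall)
  → r_3 = 1.3252
beam 4: φ=90°, α=150°
  d=(-0.8660,0.5000)  start (7,6)  tX=0.8545 tY=0.5600  stride 1/|dx|=1.1547 1/|dy|=2.0000
    cross y-line → (7,7), t=0.5600
    cross x-line → (6,7), t=0.8545
    cross x-line → (5,7), t=2.0092
    cross y-line → (5,8), t=2.5600 (wall)
  → r_4 = 2.5600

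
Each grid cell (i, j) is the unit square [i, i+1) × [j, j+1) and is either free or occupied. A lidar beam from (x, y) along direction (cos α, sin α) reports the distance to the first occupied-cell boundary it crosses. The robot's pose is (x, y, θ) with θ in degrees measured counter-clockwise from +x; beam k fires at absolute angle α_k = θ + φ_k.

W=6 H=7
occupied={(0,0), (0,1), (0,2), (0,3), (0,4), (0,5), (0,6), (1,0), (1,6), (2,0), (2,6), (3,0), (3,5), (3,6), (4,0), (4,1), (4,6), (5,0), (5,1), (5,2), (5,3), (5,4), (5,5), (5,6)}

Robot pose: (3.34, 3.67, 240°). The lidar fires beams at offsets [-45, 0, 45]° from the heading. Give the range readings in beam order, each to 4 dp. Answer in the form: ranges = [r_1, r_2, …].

ranges = [2.4225, 3.0831, 2.5500]

beam 1: φ=-45°, α=195°
  d=(-0.9659,-0.2588)  start (3,3)  tX=0.3520 tY=2.5887  stride 1/|dx|=1.0353 1/|dy|=3.8637
    cross x-line → (2,3), t=0.3520
    cross x-line → (1,3), t=1.3873
    cross x-line → (0,3), t=2.4225 (wall)
  → r_1 = 2.4225
beam 2: φ=0°, α=240°
  d=(-0.5000,-0.8660)  start (3,3)  tX=0.6800 tY=0.7736  stride 1/|dx|=2.0000 1/|dy|=1.1547
    cross x-line → (2,3), t=0.6800
    cross y-line → (2,2), t=0.7736
    cross y-line → (2,1), t=1.9283
    cross x-line → (1,1), t=2.6800
    cross y-line → (1,0), t=3.0831 (wall)
  → r_2 = 3.0831
beam 3: φ=45°, α=285°
  d=(0.2588,-0.9659)  start (3,3)  tX=2.5500 tY=0.6936  stride 1/|dx|=3.8637 1/|dy|=1.0353
    cross y-line → (3,2), t=0.6936
    cross y-line → (3,1), t=1.7289
    cross x-line → (4,1), t=2.5500 (wall)
  → r_3 = 2.5500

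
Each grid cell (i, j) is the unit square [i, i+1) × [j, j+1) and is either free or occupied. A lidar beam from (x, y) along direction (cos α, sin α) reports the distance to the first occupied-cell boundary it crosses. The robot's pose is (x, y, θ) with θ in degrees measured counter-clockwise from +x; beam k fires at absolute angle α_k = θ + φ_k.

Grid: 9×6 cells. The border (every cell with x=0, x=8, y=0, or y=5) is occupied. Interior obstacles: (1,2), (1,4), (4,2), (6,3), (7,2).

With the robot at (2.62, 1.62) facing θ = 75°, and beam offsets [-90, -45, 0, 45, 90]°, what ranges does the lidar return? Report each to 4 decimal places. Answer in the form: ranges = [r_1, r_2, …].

beam 1: φ=-90°, α=345°
  direction (0.9659, -0.2588); cell (2,1); t to first gridline: x 0.3934, y 2.3955 (then +1.0353 / +3.8637)
    (3,1) via x @ 0.3934
    (4,1) via x @ 1.4287
    (4,0) via y @ 2.3955  # hit
  → r_1 = 2.3955
beam 2: φ=-45°, α=30°
  direction (0.8660, 0.5000); cell (2,1); t to first gridline: x 0.4388, y 0.7600 (then +1.1547 / +2.0000)
    (3,1) via x @ 0.4388
    (3,2) via y @ 0.7600
    (4,2) via x @ 1.5935  # hit
  → r_2 = 1.5935
beam 3: φ=0°, α=75°
  direction (0.2588, 0.9659); cell (2,1); t to first gridline: x 1.4682, y 0.3934 (then +3.8637 / +1.0353)
    (2,2) via y @ 0.3934
    (2,3) via y @ 1.4287
    (3,3) via x @ 1.4682
    (3,4) via y @ 2.4640
    (3,5) via y @ 3.4992  # hit
  → r_3 = 3.4992
beam 4: φ=45°, α=120°
  direction (-0.5000, 0.8660); cell (2,1); t to first gridline: x 1.2400, y 0.4388 (then +2.0000 / +1.1547)
    (2,2) via y @ 0.4388
    (1,2) via x @ 1.2400  # hit
  → r_4 = 1.2400
beam 5: φ=90°, α=165°
  direction (-0.9659, 0.2588); cell (2,1); t to first gridline: x 0.6419, y 1.4682 (then +1.0353 / +3.8637)
    (1,1) via x @ 0.6419
    (1,2) via y @ 1.4682  # hit
  → r_5 = 1.4682

ranges = [2.3955, 1.5935, 3.4992, 1.2400, 1.4682]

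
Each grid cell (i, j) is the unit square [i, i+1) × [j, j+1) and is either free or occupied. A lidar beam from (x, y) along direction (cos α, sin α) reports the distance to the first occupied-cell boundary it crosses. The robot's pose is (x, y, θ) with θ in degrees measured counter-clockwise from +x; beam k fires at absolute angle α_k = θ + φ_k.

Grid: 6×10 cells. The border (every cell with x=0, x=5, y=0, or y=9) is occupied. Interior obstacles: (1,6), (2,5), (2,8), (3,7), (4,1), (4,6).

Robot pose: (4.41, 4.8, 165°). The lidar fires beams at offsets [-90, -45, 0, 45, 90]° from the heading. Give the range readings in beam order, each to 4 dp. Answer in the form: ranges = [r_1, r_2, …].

ranges = [1.2423, 2.5403, 1.4597, 3.9375, 3.9340]

beam 1: φ=-90°, α=75°
  cosα=0.2588 sinα=0.9659 | (4,4) | tMaxX 2.2796 tMaxY 0.2071 | tΔX 3.8637 tΔY 1.0353
    t=0.2071 [y] (4,5)
    t=1.2423 [y] (4,6) — stop
  → r_1 = 1.2423
beam 2: φ=-45°, α=120°
  cosα=-0.5000 sinα=0.8660 | (4,4) | tMaxX 0.8200 tMaxY 0.2309 | tΔX 2.0000 tΔY 1.1547
    t=0.2309 [y] (4,5)
    t=0.8200 [x] (3,5)
    t=1.3856 [y] (3,6)
    t=2.5403 [y] (3,7) — stop
  → r_2 = 2.5403
beam 3: φ=0°, α=165°
  cosα=-0.9659 sinα=0.2588 | (4,4) | tMaxX 0.4245 tMaxY 0.7727 | tΔX 1.0353 tΔY 3.8637
    t=0.4245 [x] (3,4)
    t=0.7727 [y] (3,5)
    t=1.4597 [x] (2,5) — stop
  → r_3 = 1.4597
beam 4: φ=45°, α=210°
  cosα=-0.8660 sinα=-0.5000 | (4,4) | tMaxX 0.4734 tMaxY 1.6000 | tΔX 1.1547 tΔY 2.0000
    t=0.4734 [x] (3,4)
    t=1.6000 [y] (3,3)
    t=1.6281 [x] (2,3)
    t=2.7828 [x] (1,3)
    t=3.6000 [y] (1,2)
    t=3.9375 [x] (0,2) — stop
  → r_4 = 3.9375
beam 5: φ=90°, α=255°
  cosα=-0.2588 sinα=-0.9659 | (4,4) | tMaxX 1.5841 tMaxY 0.8282 | tΔX 3.8637 tΔY 1.0353
    t=0.8282 [y] (4,3)
    t=1.5841 [x] (3,3)
    t=1.8635 [y] (3,2)
    t=2.8988 [y] (3,1)
    t=3.9340 [y] (3,0) — stop
  → r_5 = 3.9340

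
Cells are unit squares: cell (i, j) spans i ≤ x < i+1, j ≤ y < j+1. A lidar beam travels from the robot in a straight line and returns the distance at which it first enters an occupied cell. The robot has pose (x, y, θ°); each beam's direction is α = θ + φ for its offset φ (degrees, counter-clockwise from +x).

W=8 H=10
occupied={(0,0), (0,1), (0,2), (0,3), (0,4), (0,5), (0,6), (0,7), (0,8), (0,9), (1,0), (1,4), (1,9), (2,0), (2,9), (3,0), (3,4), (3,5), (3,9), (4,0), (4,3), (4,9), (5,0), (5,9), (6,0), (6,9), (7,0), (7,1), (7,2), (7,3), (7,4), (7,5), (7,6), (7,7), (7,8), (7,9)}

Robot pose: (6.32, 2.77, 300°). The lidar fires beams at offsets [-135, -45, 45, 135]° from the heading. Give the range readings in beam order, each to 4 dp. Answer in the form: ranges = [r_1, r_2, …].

ranges = [1.3666, 1.8324, 0.7040, 2.6273]

beam 1: φ=-135°, α=165°
  dir = (cos 165°, sin 165°) = (-0.9659, 0.2588); from cell (6,2)
  next x-line at t=0.3313, next y-line at t=0.8887; Δt_x=1.0353, Δt_y=3.8637
    x: enter (5,2) at t=0.3313
    y: enter (5,3) at t=0.8887
    x: enter (4,3) at t=1.3666 ← occupied
  → r_1 = 1.3666
beam 2: φ=-45°, α=255°
  dir = (cos 255°, sin 255°) = (-0.2588, -0.9659); from cell (6,2)
  next x-line at t=1.2364, next y-line at t=0.7972; Δt_x=3.8637, Δt_y=1.0353
    y: enter (6,1) at t=0.7972
    x: enter (5,1) at t=1.2364
    y: enter (5,0) at t=1.8324 ← occupied
  → r_2 = 1.8324
beam 3: φ=45°, α=345°
  dir = (cos 345°, sin 345°) = (0.9659, -0.2588); from cell (6,2)
  next x-line at t=0.7040, next y-line at t=2.9751; Δt_x=1.0353, Δt_y=3.8637
    x: enter (7,2) at t=0.7040 ← occupied
  → r_3 = 0.7040
beam 4: φ=135°, α=75°
  dir = (cos 75°, sin 75°) = (0.2588, 0.9659); from cell (6,2)
  next x-line at t=2.6273, next y-line at t=0.2381; Δt_x=3.8637, Δt_y=1.0353
    y: enter (6,3) at t=0.2381
    y: enter (6,4) at t=1.2734
    y: enter (6,5) at t=2.3087
    x: enter (7,5) at t=2.6273 ← occupied
  → r_4 = 2.6273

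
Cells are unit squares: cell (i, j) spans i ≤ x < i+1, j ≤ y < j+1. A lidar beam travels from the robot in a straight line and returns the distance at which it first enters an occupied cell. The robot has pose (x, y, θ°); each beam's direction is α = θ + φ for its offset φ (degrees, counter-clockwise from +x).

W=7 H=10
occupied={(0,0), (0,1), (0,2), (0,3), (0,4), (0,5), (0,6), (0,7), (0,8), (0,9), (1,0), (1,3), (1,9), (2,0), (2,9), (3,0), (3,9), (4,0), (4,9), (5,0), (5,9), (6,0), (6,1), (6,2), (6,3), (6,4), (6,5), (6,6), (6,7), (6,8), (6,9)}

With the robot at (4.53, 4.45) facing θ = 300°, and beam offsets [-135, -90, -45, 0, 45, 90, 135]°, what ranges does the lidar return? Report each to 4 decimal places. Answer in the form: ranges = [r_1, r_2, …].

ranges = [3.6545, 4.0761, 3.5717, 2.9400, 1.5219, 1.6974, 4.7105]

beam 1: φ=-135°, α=165°
  direction (-0.9659, 0.2588); cell (4,4); t to first gridline: x 0.5487, y 2.1250 (then +1.0353 / +3.8637)
    (3,4) via x @ 0.5487
    (2,4) via x @ 1.5840
    (2,5) via y @ 2.1250
    (1,5) via x @ 2.6192
    (0,5) via x @ 3.6545  # hit
  → r_1 = 3.6545
beam 2: φ=-90°, α=210°
  direction (-0.8660, -0.5000); cell (4,4); t to first gridline: x 0.6120, y 0.9000 (then +1.1547 / +2.0000)
    (3,4) via x @ 0.6120
    (3,3) via y @ 0.9000
    (2,3) via x @ 1.7667
    (2,2) via y @ 2.9000
    (1,2) via x @ 2.9214
    (0,2) via x @ 4.0761  # hit
  → r_2 = 4.0761
beam 3: φ=-45°, α=255°
  direction (-0.2588, -0.9659); cell (4,4); t to first gridline: x 2.0478, y 0.4659 (then +3.8637 / +1.0353)
    (4,3) via y @ 0.4659
    (4,2) via y @ 1.5012
    (3,2) via x @ 2.0478
    (3,1) via y @ 2.5364
    (3,0) via y @ 3.5717  # hit
  → r_3 = 3.5717
beam 4: φ=0°, α=300°
  direction (0.5000, -0.8660); cell (4,4); t to first gridline: x 0.9400, y 0.5196 (then +2.0000 / +1.1547)
    (4,3) via y @ 0.5196
    (5,3) via x @ 0.9400
    (5,2) via y @ 1.6743
    (5,1) via y @ 2.8290
    (6,1) via x @ 2.9400  # hit
  → r_4 = 2.9400
beam 5: φ=45°, α=345°
  direction (0.9659, -0.2588); cell (4,4); t to first gridline: x 0.4866, y 1.7387 (then +1.0353 / +3.8637)
    (5,4) via x @ 0.4866
    (6,4) via x @ 1.5219  # hit
  → r_5 = 1.5219
beam 6: φ=90°, α=30°
  direction (0.8660, 0.5000); cell (4,4); t to first gridline: x 0.5427, y 1.1000 (then +1.1547 / +2.0000)
    (5,4) via x @ 0.5427
    (5,5) via y @ 1.1000
    (6,5) via x @ 1.6974  # hit
  → r_6 = 1.6974
beam 7: φ=135°, α=75°
  direction (0.2588, 0.9659); cell (4,4); t to first gridline: x 1.8159, y 0.5694 (then +3.8637 / +1.0353)
    (4,5) via y @ 0.5694
    (4,6) via y @ 1.6047
    (5,6) via x @ 1.8159
    (5,7) via y @ 2.6400
    (5,8) via y @ 3.6752
    (5,9) via y @ 4.7105  # hit
  → r_7 = 4.7105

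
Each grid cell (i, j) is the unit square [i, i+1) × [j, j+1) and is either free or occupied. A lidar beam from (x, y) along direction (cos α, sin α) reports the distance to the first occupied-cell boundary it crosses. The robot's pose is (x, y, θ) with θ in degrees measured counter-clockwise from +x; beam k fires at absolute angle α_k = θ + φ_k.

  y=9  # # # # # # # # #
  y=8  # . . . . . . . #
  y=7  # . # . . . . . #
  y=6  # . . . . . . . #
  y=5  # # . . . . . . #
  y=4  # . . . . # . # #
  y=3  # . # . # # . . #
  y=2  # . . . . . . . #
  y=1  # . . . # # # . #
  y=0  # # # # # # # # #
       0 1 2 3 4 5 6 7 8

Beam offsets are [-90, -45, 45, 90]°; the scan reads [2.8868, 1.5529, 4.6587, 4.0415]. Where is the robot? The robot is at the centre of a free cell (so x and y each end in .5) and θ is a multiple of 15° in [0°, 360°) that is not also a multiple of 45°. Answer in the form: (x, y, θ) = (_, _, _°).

Enumerate (i+0.5, j+0.5, θ) over the 46 free cells and 16 admissible headings. For each, cast all 4 beams and compare to the given ranges.
  (5.5, 2.5, 150°): beam 1 = 0.5774 ≠ 2.8868 ✗
  (6.5, 4.5, 15°): beam 1 = 3.6235 ≠ 2.8868 ✗
  (3.5, 1.5, 15°): beam 1 = 0.5176 ≠ 2.8868 ✗
  …
  (5.5, 7.5, 120°): r_1=2.8868, r_2=1.5529, r_3=4.6587, r_4=4.0415 — all match ✓
Only this pose fits every beam.

(x, y, θ) = (5.5, 7.5, 120°)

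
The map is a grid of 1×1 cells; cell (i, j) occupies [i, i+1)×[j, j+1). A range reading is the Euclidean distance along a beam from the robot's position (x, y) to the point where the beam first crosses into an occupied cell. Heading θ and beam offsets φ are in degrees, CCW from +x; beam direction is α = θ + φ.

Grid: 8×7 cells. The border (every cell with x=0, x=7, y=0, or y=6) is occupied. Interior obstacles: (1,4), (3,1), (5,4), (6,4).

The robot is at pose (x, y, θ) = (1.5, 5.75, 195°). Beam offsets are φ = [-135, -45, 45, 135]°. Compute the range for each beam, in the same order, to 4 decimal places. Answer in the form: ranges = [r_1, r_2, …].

beam 1: φ=-135°, α=60°
  dir = (cos 60°, sin 60°) = (0.5000, 0.8660); from cell (1,5)
  next x-line at t=1.0000, next y-line at t=0.2887; Δt_x=2.0000, Δt_y=1.1547
    y: enter (1,6) at t=0.2887 ← occupied
  → r_1 = 0.2887
beam 2: φ=-45°, α=150°
  dir = (cos 150°, sin 150°) = (-0.8660, 0.5000); from cell (1,5)
  next x-line at t=0.5774, next y-line at t=0.5000; Δt_x=1.1547, Δt_y=2.0000
    y: enter (1,6) at t=0.5000 ← occupied
  → r_2 = 0.5000
beam 3: φ=45°, α=240°
  dir = (cos 240°, sin 240°) = (-0.5000, -0.8660); from cell (1,5)
  next x-line at t=1.0000, next y-line at t=0.8660; Δt_x=2.0000, Δt_y=1.1547
    y: enter (1,4) at t=0.8660 ← occupied
  → r_3 = 0.8660
beam 4: φ=135°, α=330°
  dir = (cos 330°, sin 330°) = (0.8660, -0.5000); from cell (1,5)
  next x-line at t=0.5774, next y-line at t=1.5000; Δt_x=1.1547, Δt_y=2.0000
    x: enter (2,5) at t=0.5774
    y: enter (2,4) at t=1.5000
    x: enter (3,4) at t=1.7321
    x: enter (4,4) at t=2.8868
    y: enter (4,3) at t=3.5000
    x: enter (5,3) at t=4.0415
    x: enter (6,3) at t=5.1962
    y: enter (6,2) at t=5.5000
    x: enter (7,2) at t=6.3509 ← occupied
  → r_4 = 6.3509

ranges = [0.2887, 0.5000, 0.8660, 6.3509]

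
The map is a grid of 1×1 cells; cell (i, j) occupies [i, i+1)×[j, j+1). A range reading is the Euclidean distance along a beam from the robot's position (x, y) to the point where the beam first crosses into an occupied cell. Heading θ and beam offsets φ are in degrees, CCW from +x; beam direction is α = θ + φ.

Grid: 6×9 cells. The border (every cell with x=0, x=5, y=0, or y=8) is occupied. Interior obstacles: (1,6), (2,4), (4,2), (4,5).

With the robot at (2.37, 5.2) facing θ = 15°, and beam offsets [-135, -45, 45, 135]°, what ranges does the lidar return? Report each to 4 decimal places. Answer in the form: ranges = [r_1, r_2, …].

ranges = [0.2309, 0.4000, 3.2332, 1.5819]

beam 1: φ=-135°, α=240°
  dir = (cos 240°, sin 240°) = (-0.5000, -0.8660); from cell (2,5)
  next x-line at t=0.7400, next y-line at t=0.2309; Δt_x=2.0000, Δt_y=1.1547
    y: enter (2,4) at t=0.2309 ← occupied
  → r_1 = 0.2309
beam 2: φ=-45°, α=330°
  dir = (cos 330°, sin 330°) = (0.8660, -0.5000); from cell (2,5)
  next x-line at t=0.7275, next y-line at t=0.4000; Δt_x=1.1547, Δt_y=2.0000
    y: enter (2,4) at t=0.4000 ← occupied
  → r_2 = 0.4000
beam 3: φ=45°, α=60°
  dir = (cos 60°, sin 60°) = (0.5000, 0.8660); from cell (2,5)
  next x-line at t=1.2600, next y-line at t=0.9238; Δt_x=2.0000, Δt_y=1.1547
    y: enter (2,6) at t=0.9238
    x: enter (3,6) at t=1.2600
    y: enter (3,7) at t=2.0785
    y: enter (3,8) at t=3.2332 ← occupied
  → r_3 = 3.2332
beam 4: φ=135°, α=150°
  dir = (cos 150°, sin 150°) = (-0.8660, 0.5000); from cell (2,5)
  next x-line at t=0.4272, next y-line at t=1.6000; Δt_x=1.1547, Δt_y=2.0000
    x: enter (1,5) at t=0.4272
    x: enter (0,5) at t=1.5819 ← occupied
  → r_4 = 1.5819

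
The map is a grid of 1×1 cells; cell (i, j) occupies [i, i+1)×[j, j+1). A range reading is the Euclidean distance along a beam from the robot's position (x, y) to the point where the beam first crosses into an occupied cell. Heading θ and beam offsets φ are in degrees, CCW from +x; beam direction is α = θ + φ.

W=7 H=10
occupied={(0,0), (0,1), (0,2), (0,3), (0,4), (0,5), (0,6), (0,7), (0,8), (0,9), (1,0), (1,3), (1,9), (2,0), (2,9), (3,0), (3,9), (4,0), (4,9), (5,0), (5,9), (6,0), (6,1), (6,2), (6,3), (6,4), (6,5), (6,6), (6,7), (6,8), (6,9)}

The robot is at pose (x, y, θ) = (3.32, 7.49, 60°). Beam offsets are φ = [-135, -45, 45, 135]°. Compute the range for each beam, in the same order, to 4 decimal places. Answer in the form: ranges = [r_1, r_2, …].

beam 1: φ=-135°, α=285°
  d=(0.2588,-0.9659)  start (3,7)  tX=2.6273 tY=0.5073  stride 1/|dx|=3.8637 1/|dy|=1.0353
    cross y-line → (3,6), t=0.5073
    cross y-line → (3,5), t=1.5426
    cross y-line → (3,4), t=2.5778
    cross x-line → (4,4), t=2.6273
    cross y-line → (4,3), t=3.6131
    cross y-line → (4,2), t=4.6484
    cross y-line → (4,1), t=5.6837
    cross x-line → (5,1), t=6.4910
    cross y-line → (5,0), t=6.7189 (wall)
  → r_1 = 6.7189
beam 2: φ=-45°, α=15°
  d=(0.9659,0.2588)  start (3,7)  tX=0.7040 tY=1.9705  stride 1/|dx|=1.0353 1/|dy|=3.8637
    cross x-line → (4,7), t=0.7040
    cross x-line → (5,7), t=1.7393
    cross y-line → (5,8), t=1.9705
    cross x-line → (6,8), t=2.7745 (wall)
  → r_2 = 2.7745
beam 3: φ=45°, α=105°
  d=(-0.2588,0.9659)  start (3,7)  tX=1.2364 tY=0.5280  stride 1/|dx|=3.8637 1/|dy|=1.0353
    cross y-line → (3,8), t=0.5280
    cross x-line → (2,8), t=1.2364
    cross y-line → (2,9), t=1.5633 (wall)
  → r_3 = 1.5633
beam 4: φ=135°, α=195°
  d=(-0.9659,-0.2588)  start (3,7)  tX=0.3313 tY=1.8932  stride 1/|dx|=1.0353 1/|dy|=3.8637
    cross x-line → (2,7), t=0.3313
    cross x-line → (1,7), t=1.3666
    cross y-line → (1,6), t=1.8932
    cross x-line → (0,6), t=2.4018 (wall)
  → r_4 = 2.4018

ranges = [6.7189, 2.7745, 1.5633, 2.4018]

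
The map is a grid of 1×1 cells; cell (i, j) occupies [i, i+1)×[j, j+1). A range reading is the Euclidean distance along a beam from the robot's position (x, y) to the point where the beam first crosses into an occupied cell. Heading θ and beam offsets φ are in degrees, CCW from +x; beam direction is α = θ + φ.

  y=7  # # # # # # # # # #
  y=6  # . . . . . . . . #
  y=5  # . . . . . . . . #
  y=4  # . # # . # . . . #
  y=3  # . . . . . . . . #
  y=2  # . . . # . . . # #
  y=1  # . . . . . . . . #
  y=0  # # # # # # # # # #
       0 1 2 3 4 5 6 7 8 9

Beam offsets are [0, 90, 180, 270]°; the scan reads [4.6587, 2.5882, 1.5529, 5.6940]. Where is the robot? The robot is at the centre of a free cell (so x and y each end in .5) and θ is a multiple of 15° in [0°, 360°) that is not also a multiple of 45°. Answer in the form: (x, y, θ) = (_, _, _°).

(x, y, θ) = (6.5, 5.5, 255°)

Candidates: 43 free-cell centres × 16 headings = 688 poses. Raycast each; keep the one whose scan matches to 4 dp.
  (3.5, 6.5, 330°): beam 1 = 6.3509 ≠ 4.6587 ✗
  (3.5, 5.5, 345°): beam 1 = 1.9319 ≠ 4.6587 ✗
  (5.5, 6.5, 30°): beam 1 = 1.0000 ≠ 4.6587 ✗
  (6.5, 5.5, 345°): beam 1 = 2.5882 ≠ 4.6587 ✗
  …
  (6.5, 5.5, 255°): r_1=4.6587, r_2=2.5882, r_3=1.5529, r_4=5.6940 — all match ✓
Only this pose fits every beam.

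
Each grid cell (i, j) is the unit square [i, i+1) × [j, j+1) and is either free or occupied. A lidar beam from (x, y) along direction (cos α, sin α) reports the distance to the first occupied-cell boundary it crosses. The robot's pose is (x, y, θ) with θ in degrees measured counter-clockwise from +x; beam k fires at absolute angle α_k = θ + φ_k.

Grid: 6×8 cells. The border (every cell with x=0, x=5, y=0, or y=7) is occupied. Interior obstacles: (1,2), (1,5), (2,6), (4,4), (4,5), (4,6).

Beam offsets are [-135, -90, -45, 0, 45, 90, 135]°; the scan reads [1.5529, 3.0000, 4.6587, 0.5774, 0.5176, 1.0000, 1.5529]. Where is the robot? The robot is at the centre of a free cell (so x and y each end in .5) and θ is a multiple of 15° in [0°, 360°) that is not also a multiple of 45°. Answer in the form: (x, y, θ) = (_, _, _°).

(x, y, θ) = (3.5, 5.5, 330°)

The pose lattice has 18·16 = 288 candidates. Test each by forward raycasting.
  (1.5, 1.5, 165°): beam 1 = 4.0415 ≠ 1.5529 ✗
  (1.5, 6.5, 15°): beam 1 = 0.5774 ≠ 1.5529 ✗
  (2.5, 2.5, 285°): beam 1 = 0.5774 ≠ 1.5529 ✗
  (2.5, 4.5, 165°): beam 1 = 1.7321 ≠ 1.5529 ✗
  (3.5, 5.5, 30°): beam 1 = 4.6587 ≠ 1.5529 ✗
  …
  (3.5, 5.5, 330°): r_1=1.5529, r_2=3.0000, r_3=4.6587, r_4=0.5774, r_5=0.5176, r_6=1.0000, r_7=1.5529 — all match ✓
Only this pose fits every beam.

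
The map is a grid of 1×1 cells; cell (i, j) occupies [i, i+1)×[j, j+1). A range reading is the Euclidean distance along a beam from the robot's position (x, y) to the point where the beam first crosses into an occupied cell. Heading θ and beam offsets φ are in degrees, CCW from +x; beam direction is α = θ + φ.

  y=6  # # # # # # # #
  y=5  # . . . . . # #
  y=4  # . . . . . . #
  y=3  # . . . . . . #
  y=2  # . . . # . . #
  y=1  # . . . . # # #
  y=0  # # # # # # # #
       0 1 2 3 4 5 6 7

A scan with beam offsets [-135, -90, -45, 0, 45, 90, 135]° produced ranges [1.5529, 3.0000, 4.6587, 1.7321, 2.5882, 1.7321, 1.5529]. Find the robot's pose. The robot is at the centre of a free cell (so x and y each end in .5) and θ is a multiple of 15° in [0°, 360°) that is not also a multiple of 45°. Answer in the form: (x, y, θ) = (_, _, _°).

(x, y, θ) = (5.5, 4.5, 240°)

Candidates: 26 free-cell centres × 16 headings = 416 poses. Raycast each; keep the one whose scan matches to 4 dp.
  (6.5, 4.5, 330°): beam 1 = 5.6940 ≠ 1.5529 ✗
  (1.5, 3.5, 285°): beam 1 = 0.5774 ≠ 1.5529 ✗
  (4.5, 1.5, 345°): beam 1 = 1.0000 ≠ 1.5529 ✗
  (6.5, 4.5, 285°): beam 1 = 3.0000 ≠ 1.5529 ✗
  …
  (5.5, 4.5, 240°): r_1=1.5529, r_2=3.0000, r_3=4.6587, r_4=1.7321, r_5=2.5882, r_6=1.7321, r_7=1.5529 — all match ✓
No second candidate reproduces the full scan.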